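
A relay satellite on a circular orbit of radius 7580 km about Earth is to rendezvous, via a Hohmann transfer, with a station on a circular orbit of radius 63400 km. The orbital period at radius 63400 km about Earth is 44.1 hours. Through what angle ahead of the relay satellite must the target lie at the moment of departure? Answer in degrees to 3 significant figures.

φ = 105°

From Kepler's third law T² = 4π²r³/μ at r = 63400 km, T = 44.1 hours = 44.1 × 3600 s = 1.5876×10^5 s: μ = 4π²r³/T² = 3.99158×10^5 km³/s².
Semi-major axis of the transfer orbit: a_t = (7580 + 63400)/2 = 35490 km.
The half-period of the transfer ellipse is t = π√(a_t³/μ) = 33246 s.
Target angular speed ω₂ = √(μ/r₂³) = 3.9577×10^-5 rad/s.
Angle swept by the target during transfer: ω₂·t = 1.3158 rad = 75.39°.
Arrival is 180° from departure on the ellipse, so φ = 180° − 75.39° = 105°.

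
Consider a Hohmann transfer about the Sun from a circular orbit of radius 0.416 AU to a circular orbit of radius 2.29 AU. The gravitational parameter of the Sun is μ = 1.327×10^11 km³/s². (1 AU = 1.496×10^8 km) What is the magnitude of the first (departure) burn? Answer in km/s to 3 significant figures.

In km: r₁ = 0.416 × 1.496×10^8 = 6.22336×10^7 km; r₂ = 2.29 × 1.496×10^8 = 3.42584×10^8 km.
Transfer-ellipse semi-major axis a_t = (r₁ + r₂)/2 = (6.22336×10^7 + 3.42584×10^8)/2 = 2.024088×10^8 km.
Circular speed at r = 6.22336×10^7 km: v_c = √(μ/r) = 46.177 km/s.
Transfer-orbit speed at the same r (vis-viva, a = a_t): v_t = √[μ(2/r − 1/a_t)] = 60.075 km/s.
Δv₁ = |v_t − v_c| = |60.075 − 46.177| = 13.90 km/s.

Δv₁ = 13.9 km/s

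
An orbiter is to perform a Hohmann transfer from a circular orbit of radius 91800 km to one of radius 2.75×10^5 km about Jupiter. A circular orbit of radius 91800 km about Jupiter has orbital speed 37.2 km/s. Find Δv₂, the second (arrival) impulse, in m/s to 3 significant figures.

From the circular-orbit relation v² = μ/r at r = 91800 km: μ = v²r = (37.2)² × 91800 = 1.27037×10^8 km³/s².
Semi-major axis of the transfer orbit: a_t = (91800 + 2.750×10^5)/2 = 1.834×10^5 km.
Circular speed at r = 2.750×10^5 km: v_c = √(μ/r) = 21.493 km/s.
Vis-viva on the transfer ellipse at r = 2.750×10^5 km gives v_t = √[μ(2/r − 1/a_t)] = 15.206 km/s.
Δv₂ = |v_t − v_c| = |15.206 − 21.493| = 6.287 km/s.

Δv₂ = 6290 m/s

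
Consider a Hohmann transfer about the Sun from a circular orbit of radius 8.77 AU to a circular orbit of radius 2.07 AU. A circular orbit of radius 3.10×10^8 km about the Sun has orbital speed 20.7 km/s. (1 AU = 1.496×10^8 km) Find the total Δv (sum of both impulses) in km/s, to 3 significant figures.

Δv = 9.48 km/s

From the circular-orbit relation v² = μ/r at r = 3.10×10^8 km: μ = v²r = (20.7)² × 3.10×10^8 = 1.32832×10^11 km³/s².
In km: r₁ = 8.77 × 1.496×10^8 = 1.311992×10^9 km; r₂ = 2.07 × 1.496×10^8 = 3.09672×10^8 km.
The Hohmann ellipse has a_t = (r₁ + r₂)/2 = 8.10832×10^8 km.
At r₁ the circular-orbit speed is v₁ = √(μ/r₁) = 10.062 km/s.
Transfer-orbit speed at r₁ (v² = μ(2/r − 1/a)): v_a = √[μ(2/r₁ − 1/a_t)] = 6.2183 km/s.
First burn Δv₁ = |v_a − v₁| = 3.844 km/s.
Circular speed at r₂: v₂ = √(μ/r₂) = 20.711 km/s.
Transfer-orbit speed at r₂: v_p = √[μ(2/r₂ − 1/a_t)] = 26.345 km/s.
Second burn Δv₂ = |v₂ − v_p| = 5.634 km/s.
Total Δv = Δv₁ + Δv₂ = 9.478 km/s.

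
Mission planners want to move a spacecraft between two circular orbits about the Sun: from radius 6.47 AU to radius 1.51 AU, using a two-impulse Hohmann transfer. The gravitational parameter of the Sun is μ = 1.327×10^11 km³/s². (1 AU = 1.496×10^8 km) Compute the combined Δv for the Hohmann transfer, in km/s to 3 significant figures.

In km: r₁ = 6.47 × 1.496×10^8 = 9.67912×10^8 km; r₂ = 1.51 × 1.496×10^8 = 2.25896×10^8 km.
Semi-major axis of the transfer orbit: a_t = (9.67912×10^8 + 2.25896×10^8)/2 = 5.96904×10^8 km.
Circular speed at r₁: v₁ = √(μ/r₁) = √(1.327×10^11/9.67912×10^8) = 11.709 km/s.
On the transfer ellipse at r₁, vis-viva gives v_a = √[μ(2/r₁ − 1/a_t)] = 7.2031 km/s.
First burn Δv₁ = |v_a − v₁| = 4.506 km/s.
At r₂, v₂ = √(μ/r₂) = 24.23713 km/s.
Transfer-orbit speed at r₂: v_p = √[μ(2/r₂ − 1/a_t)] = 30.86362 km/s.
Second burn Δv₂ = |v₂ − v_p| = 6.626 km/s.
Total Δv = Δv₁ + Δv₂ = 11.13 km/s.

Δv = 11.1 km/s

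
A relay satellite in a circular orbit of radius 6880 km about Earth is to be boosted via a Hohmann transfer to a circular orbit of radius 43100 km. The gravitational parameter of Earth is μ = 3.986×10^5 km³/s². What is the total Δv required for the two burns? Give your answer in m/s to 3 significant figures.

The Hohmann ellipse has a_t = (r₁ + r₂)/2 = 24990 km.
At r₁ the circular-orbit speed is v₁ = √(μ/r₁) = 7.61157 km/s.
On the transfer ellipse at r₁, v² = μ(2/r − 1/a) gives v_p = √[μ(2/r₁ − 1/a_t)] = 9.99608 km/s.
First burn Δv₁ = |v_p − v₁| = 2.385 km/s.
At r₂, v₂ = √(μ/r₂) = 3.041 km/s.
Transfer-orbit speed at r₂: v_a = √[μ(2/r₂ − 1/a_t)] = 1.596 km/s.
Second burn Δv₂ = |v₂ − v_a| = 1.445 km/s.
Total Δv = Δv₁ + Δv₂ = 3.830 km/s.

Δv = 3830 m/s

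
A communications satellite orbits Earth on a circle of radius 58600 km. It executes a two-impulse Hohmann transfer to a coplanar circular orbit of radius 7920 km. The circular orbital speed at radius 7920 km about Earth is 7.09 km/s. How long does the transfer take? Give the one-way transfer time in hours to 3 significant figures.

From the circular-orbit relation v² = μ/r at r = 7920 km: μ = v²r = (7.09)² × 7920 = 3.98123×10^5 km³/s².
The Hohmann ellipse has a_t = (r₁ + r₂)/2 = 33260 km.
By Kepler's third law the transfer-orbit period is T = 2π√(a_t³/μ), so t = T/2 = 30200 s.
Converting: 30200 s ÷ 3600 s/hour = 8.39 hours.

t = 8.39 hours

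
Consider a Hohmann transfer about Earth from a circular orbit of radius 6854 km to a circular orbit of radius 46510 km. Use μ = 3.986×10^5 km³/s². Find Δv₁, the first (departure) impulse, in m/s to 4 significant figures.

The Hohmann ellipse has a_t = (r₁ + r₂)/2 = 26682 km.
On the circular orbit at r = 6854 km, v_c = √(μ/r) = 7.6260 km/s.
Vis-viva on the transfer ellipse at r = 6854 km gives v_t = √[μ(2/r − 1/a_t)] = 10.068 km/s.
Δv₁ = |v_t − v_c| = |10.068 − 7.6260| = 2.442 km/s.

Δv₁ = 2442 m/s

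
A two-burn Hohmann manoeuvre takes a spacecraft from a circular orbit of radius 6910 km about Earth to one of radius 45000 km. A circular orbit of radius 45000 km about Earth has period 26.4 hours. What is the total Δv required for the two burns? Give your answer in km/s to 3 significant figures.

Δv = 3.84 km/s

From Kepler's third law T² = 4π²r³/μ at r = 45000 km, T = 26.4 hours = 26.4 × 3600 s = 95040 s: μ = 4π²r³/T² = 3.98276×10^5 km³/s².
The Hohmann ellipse has a_t = (r₁ + r₂)/2 = 25955 km.
At r₁ the circular-orbit speed is v₁ = √(μ/r₁) = 7.592 km/s.
On the transfer ellipse at r₁, vis-viva equation gives v_p = √[μ(2/r₁ − 1/a_t)] = 9.997 km/s.
First burn Δv₁ = |v_p − v₁| = 2.405 km/s.
Circular speed at r₂: v₂ = √(μ/r₂) = 2.975 km/s.
Transfer-orbit speed at r₂: v_a = √[μ(2/r₂ − 1/a_t)] = 1.535 km/s.
Second burn Δv₂ = |v₂ − v_a| = 1.440 km/s.
Total Δv = Δv₁ + Δv₂ = 3.845 km/s.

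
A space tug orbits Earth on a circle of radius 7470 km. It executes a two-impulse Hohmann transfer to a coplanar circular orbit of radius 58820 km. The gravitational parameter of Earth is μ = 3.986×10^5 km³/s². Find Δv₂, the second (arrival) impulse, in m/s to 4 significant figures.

Δv₂ = 1367 m/s

Semi-major axis of the transfer orbit: a_t = (7470 + 58820)/2 = 33145 km.
On the circular orbit at r = 58820 km, v_c = √(μ/r) = 2.603 km/s.
Vis-viva on the transfer ellipse at r = 58820 km gives v_t = √[μ(2/r − 1/a_t)] = 1.236 km/s.
Δv₂ = |v_t − v_c| = |1.236 − 2.603| = 1.367 km/s.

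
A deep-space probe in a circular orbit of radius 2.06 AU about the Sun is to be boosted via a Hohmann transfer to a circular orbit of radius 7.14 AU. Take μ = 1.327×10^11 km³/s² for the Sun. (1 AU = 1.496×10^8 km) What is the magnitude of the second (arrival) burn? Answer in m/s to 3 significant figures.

Δv₂ = 3690 m/s

In km: r₁ = 2.06 × 1.496×10^8 = 3.08176×10^8 km; r₂ = 7.14 × 1.496×10^8 = 1.068144×10^9 km.
The Hohmann ellipse has a_t = (r₁ + r₂)/2 = 6.8816×10^8 km.
Circular speed at r = 1.068144×10^9 km: v_c = √(μ/r) = 11.146 km/s.
Transfer-orbit speed at the same r (vis-viva, a = a_t): v_t = √[μ(2/r − 1/a_t)] = 7.4589 km/s.
Δv₂ = |v_t − v_c| = |7.4589 − 11.146| = 3.687 km/s.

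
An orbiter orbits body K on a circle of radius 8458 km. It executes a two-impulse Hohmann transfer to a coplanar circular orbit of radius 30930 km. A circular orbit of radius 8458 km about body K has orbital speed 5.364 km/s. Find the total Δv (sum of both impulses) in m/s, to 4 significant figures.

Δv = 2325 m/s

From the circular-orbit relation v² = μ/r at r = 8458 km: μ = v²r = (5.364)² × 8458 = 2.43358×10^5 km³/s².
Semi-major axis of the transfer orbit: a_t = (8458 + 30930)/2 = 19694 km.
At r₁ the circular-orbit speed is v₁ = √(μ/r₁) = 5.364 km/s.
Transfer-orbit speed at r₁ (v² = μ(2/r − 1/a)): v_p = √[μ(2/r₁ − 1/a_t)] = 6.722 km/s.
First burn Δv₁ = |v_p − v₁| = 1.358 km/s.
Circular speed at r₂: v₂ = √(μ/r₂) = 2.8050 km/s.
Transfer-orbit speed at r₂: v_a = √[μ(2/r₂ − 1/a_t)] = 1.8382 km/s.
Second burn Δv₂ = |v₂ − v_a| = 0.9668 km/s.
Total Δv = Δv₁ + Δv₂ = 2.325 km/s.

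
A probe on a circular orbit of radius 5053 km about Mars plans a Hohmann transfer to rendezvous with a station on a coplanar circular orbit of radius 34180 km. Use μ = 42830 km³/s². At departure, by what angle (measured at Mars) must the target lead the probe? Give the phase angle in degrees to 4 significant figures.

Semi-major axis of the transfer orbit: a_t = (5053 + 34180)/2 = 19616.5 km.
Transfer time t = π√(a_t³/μ) = 41707 s.
Target angular speed ω₂ = √(μ/r₂³) = 3.2750×10^-5 rad/s.
Angle swept by the target during transfer: ω₂·t = 1.3659 rad = 78.26°.
The probe traverses 180° on the transfer ellipse, so the target must lead by 180° − 78.26° = 101.7°.

φ = 101.7°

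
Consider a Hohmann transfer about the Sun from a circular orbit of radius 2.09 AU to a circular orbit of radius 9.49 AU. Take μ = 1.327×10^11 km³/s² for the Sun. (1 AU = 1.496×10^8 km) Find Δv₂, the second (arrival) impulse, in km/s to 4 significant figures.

In km: r₁ = 2.09 × 1.496×10^8 = 3.12664×10^8 km; r₂ = 9.49 × 1.496×10^8 = 1.419704×10^9 km.
Transfer-ellipse semi-major axis a_t = (r₁ + r₂)/2 = (3.12664×10^8 + 1.419704×10^9)/2 = 8.66184×10^8 km.
Circular speed at r = 1.419704×10^9 km: v_c = √(μ/r) = 9.668 km/s.
Vis-viva on the transfer ellipse at r = 1.419704×10^9 km gives v_t = √[μ(2/r − 1/a_t)] = 5.809 km/s.
Δv₂ = |v_t − v_c| = |5.809 − 9.668| = 3.859 km/s.

Δv₂ = 3.859 km/s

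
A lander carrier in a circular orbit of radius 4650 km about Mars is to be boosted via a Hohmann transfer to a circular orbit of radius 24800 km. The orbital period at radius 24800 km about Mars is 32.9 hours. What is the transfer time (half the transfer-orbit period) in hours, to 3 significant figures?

t = 7.53 hours

From Kepler's third law T² = 4π²r³/μ at r = 24800 km, T = 32.9 hours = 32.9 × 3600 s = 1.1844×10^5 s: μ = 4π²r³/T² = 42925.8 km³/s².
The Hohmann ellipse has a_t = (r₁ + r₂)/2 = 14725 km.
By Kepler's third law the transfer-orbit period is T = 2π√(a_t³/μ), so t = T/2 = 27094 s.
Converting: 27094 s ÷ 3600 s/hour = 7.53 hours.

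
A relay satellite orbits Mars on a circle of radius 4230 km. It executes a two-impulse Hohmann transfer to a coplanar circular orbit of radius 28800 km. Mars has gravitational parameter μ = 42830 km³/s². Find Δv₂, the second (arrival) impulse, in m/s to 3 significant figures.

Transfer-ellipse semi-major axis a_t = (r₁ + r₂)/2 = (4230 + 28800)/2 = 16515 km.
Circular speed at r = 28800 km: v_c = √(μ/r) = 1.2195 km/s.
Transfer-orbit speed at the same r (vis-viva, a = a_t): v_t = √[μ(2/r − 1/a_t)] = 0.61718 km/s.
Δv₂ = |v_t − v_c| = |0.61718 − 1.2195| = 0.6023 km/s.

Δv₂ = 602 m/s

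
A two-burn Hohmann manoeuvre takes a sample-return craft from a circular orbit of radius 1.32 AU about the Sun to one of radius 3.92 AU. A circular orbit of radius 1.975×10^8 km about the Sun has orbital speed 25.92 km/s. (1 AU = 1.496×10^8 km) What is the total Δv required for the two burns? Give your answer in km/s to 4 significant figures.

Δv = 10.15 km/s

From the circular-orbit relation v² = μ/r at r = 1.975×10^8 km: μ = v²r = (25.92)² × 1.975×10^8 = 1.32690×10^11 km³/s².
In km: r₁ = 1.32 × 1.496×10^8 = 1.97472×10^8 km; r₂ = 3.92 × 1.496×10^8 = 5.86432×10^8 km.
Semi-major axis of the transfer orbit: a_t = (1.97472×10^8 + 5.86432×10^8)/2 = 3.91952×10^8 km.
At r₁ the circular-orbit speed is v₁ = √(μ/r₁) = 25.922 km/s.
On the transfer ellipse at r₁, v² = μ(2/r − 1/a) gives v_p = √[μ(2/r₁ − 1/a_t)] = 31.707 km/s.
First burn Δv₁ = |v_p − v₁| = 5.785 km/s.
Circular speed at r₂: v₂ = √(μ/r₂) = 15.042 km/s.
Transfer-orbit speed at r₂: v_a = √[μ(2/r₂ − 1/a_t)] = 10.677 km/s.
Second burn Δv₂ = |v₂ − v_a| = 4.365 km/s.
Total Δv = Δv₁ + Δv₂ = 10.15 km/s.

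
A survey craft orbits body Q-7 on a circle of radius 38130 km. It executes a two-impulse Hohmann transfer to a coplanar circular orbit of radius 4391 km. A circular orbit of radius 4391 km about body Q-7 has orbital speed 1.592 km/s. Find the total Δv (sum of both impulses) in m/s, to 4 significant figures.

From the circular-orbit relation v² = μ/r at r = 4391 km: μ = v²r = (1.592)² × 4391 = 11128.8 km³/s².
The Hohmann ellipse has a_t = (r₁ + r₂)/2 = 21260.5 km.
At r₁ the circular-orbit speed is v₁ = √(μ/r₁) = 0.5402 km/s.
Transfer-orbit speed at r₁ (v² = μ(2/r − 1/a)): v_a = √[μ(2/r₁ − 1/a_t)] = 0.2455 km/s.
First burn Δv₁ = |v_a − v₁| = 0.2947 km/s.
Circular speed at r₂: v₂ = √(μ/r₂) = 1.592 km/s.
Transfer-orbit speed at r₂: v_p = √[μ(2/r₂ − 1/a_t)] = 2.132 km/s.
Second burn Δv₂ = |v₂ − v_p| = 0.5400 km/s.
Total Δv = Δv₁ + Δv₂ = 0.8347 km/s.

Δv = 834.7 m/s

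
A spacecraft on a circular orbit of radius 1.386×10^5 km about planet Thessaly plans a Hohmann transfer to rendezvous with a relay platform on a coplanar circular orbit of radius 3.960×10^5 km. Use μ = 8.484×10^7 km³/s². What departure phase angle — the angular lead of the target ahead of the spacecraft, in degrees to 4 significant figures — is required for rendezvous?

The Hohmann ellipse has a_t = (r₁ + r₂)/2 = 2.673×10^5 km.
The half-period of the transfer ellipse is t = π√(a_t³/μ) = 47135 s.
The target's mean motion on its circular orbit is ω₂ = √(μ/r₂³) = 3.6962×10^-5 rad/s.
Angle swept by the target during transfer: ω₂·t = 1.7422 rad = 99.82°.
Arrival is 180° from departure on the ellipse, so φ = 180° − 99.82° = 80.18°.

φ = 80.18°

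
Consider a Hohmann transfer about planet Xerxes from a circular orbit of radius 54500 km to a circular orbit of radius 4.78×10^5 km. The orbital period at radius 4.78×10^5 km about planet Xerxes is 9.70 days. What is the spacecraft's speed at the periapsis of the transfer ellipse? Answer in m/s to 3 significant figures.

v = 14200 m/s

From Kepler's third law T² = 4π²r³/μ at r = 4.78×10^5 km, T = 9.70 days = 9.70 × 86400 s = 8.3808×10^5 s: μ = 4π²r³/T² = 6.13864×10^6 km³/s².
The Hohmann ellipse has a_t = (r₁ + r₂)/2 = 2.6625×10^5 km.
At periapsis, r = 54500 km.
Vis-viva: v = √[μ(2/r − 1/a_t)] = √[6.13864×10^6 × (2/54500 − 1/2.6625×10^5)] = 14.22 km/s.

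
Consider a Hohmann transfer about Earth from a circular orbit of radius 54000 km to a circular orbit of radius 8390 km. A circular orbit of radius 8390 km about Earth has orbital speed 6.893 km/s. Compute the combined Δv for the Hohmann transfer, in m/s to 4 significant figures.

Δv = 3484 m/s

From the circular-orbit relation v² = μ/r at r = 8390 km: μ = v²r = (6.893)² × 8390 = 3.98638×10^5 km³/s².
Semi-major axis of the transfer orbit: a_t = (54000 + 8390)/2 = 31195 km.
At r₁ the circular-orbit speed is v₁ = √(μ/r₁) = 2.717 km/s.
Transfer-orbit speed at r₁ (vis-viva equation): v_a = √[μ(2/r₁ − 1/a_t)] = 1.409 km/s.
First burn Δv₁ = |v_a − v₁| = 1.308 km/s.
At r₂, v₂ = √(μ/r₂) = 6.893 km/s.
Transfer-orbit speed at r₂: v_p = √[μ(2/r₂ − 1/a_t)] = 9.069 km/s.
Second burn Δv₂ = |v₂ − v_p| = 2.176 km/s.
Total Δv = Δv₁ + Δv₂ = 3.484 km/s.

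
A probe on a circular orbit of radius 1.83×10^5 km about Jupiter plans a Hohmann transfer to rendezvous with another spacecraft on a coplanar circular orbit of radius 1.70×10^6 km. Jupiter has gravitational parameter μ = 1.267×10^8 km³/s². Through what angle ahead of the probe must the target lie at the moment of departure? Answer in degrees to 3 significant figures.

Transfer-ellipse semi-major axis a_t = (r₁ + r₂)/2 = (1.830×10^5 + 1.700×10^6)/2 = 9.415×10^5 km.
Transfer time t = π√(a_t³/μ) = 2.5497×10^5 s.
The target's mean motion on its circular orbit is ω₂ = √(μ/r₂³) = 5.0783×10^-6 rad/s.
Angle swept by the target during transfer: ω₂·t = 1.2948 rad = 74.19°.
Arrival is 180° from departure on the ellipse, so φ = 180° − 74.19° = 106°.

φ = 106°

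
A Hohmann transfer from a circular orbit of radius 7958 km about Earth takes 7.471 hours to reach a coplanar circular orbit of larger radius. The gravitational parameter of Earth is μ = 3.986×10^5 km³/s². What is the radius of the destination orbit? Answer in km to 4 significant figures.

r₂ = 53640 km

Transfer time t = 7.471 hours = 26895.6 s, and t = π√(a_t³/μ).
So a_t = (μ t²/π²)^(1/3) = (3.986×10^5 × (26895.6)² / π²)^(1/3) = 30799 km.
Since a_t = (r₁ + r₂)/2, r₂ = 2a_t − r₁ = 2×30799 − 7958 = 53640 km.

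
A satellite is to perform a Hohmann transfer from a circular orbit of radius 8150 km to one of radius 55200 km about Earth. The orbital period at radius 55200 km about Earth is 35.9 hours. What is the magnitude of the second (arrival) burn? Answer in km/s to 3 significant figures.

Δv₂ = 1.32 km/s

From Kepler's third law T² = 4π²r³/μ at r = 55200 km, T = 35.9 hours = 35.9 × 3600 s = 1.2924×10^5 s: μ = 4π²r³/T² = 3.97542×10^5 km³/s².
Transfer-ellipse semi-major axis a_t = (r₁ + r₂)/2 = (8150 + 55200)/2 = 31675 km.
On the circular orbit at r = 55200 km, v_c = √(μ/r) = 2.6836 km/s.
Vis-viva on the transfer ellipse at r = 55200 km gives v_t = √[μ(2/r − 1/a_t)] = 1.3613 km/s.
Δv₂ = |v_t − v_c| = |1.3613 − 2.6836| = 1.322 km/s.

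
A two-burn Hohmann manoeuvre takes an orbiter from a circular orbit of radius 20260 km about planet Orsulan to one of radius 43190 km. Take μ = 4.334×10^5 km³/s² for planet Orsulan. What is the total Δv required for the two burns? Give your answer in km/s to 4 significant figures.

Transfer-ellipse semi-major axis a_t = (r₁ + r₂)/2 = (20260 + 43190)/2 = 31725 km.
At r₁ the circular-orbit speed is v₁ = √(μ/r₁) = 4.6251 km/s.
On the transfer ellipse at r₁, vis-viva gives v_p = √[μ(2/r₁ − 1/a_t)] = 5.3965 km/s.
First burn Δv₁ = |v_p − v₁| = 0.7714 km/s.
At r₂, v₂ = √(μ/r₂) = 3.1678 km/s.
Transfer-orbit speed at r₂: v_a = √[μ(2/r₂ − 1/a_t)] = 2.5315 km/s.
Second burn Δv₂ = |v₂ − v_a| = 0.6363 km/s.
Δv = Δv₁ + Δv₂ = 0.7714 + 0.6363 = 1.408 km/s.

Δv = 1.408 km/s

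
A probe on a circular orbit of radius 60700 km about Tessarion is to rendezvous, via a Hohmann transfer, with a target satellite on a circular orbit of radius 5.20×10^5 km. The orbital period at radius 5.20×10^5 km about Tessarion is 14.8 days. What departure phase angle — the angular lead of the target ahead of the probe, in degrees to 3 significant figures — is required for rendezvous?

From Kepler's third law T² = 4π²r³/μ at r = 5.20×10^5 km, T = 14.8 days = 14.8 × 86400 s = 1.27872×10^6 s: μ = 4π²r³/T² = 3.39484×10^6 km³/s².
Transfer-ellipse semi-major axis a_t = (r₁ + r₂)/2 = (60700 + 5.200×10^5)/2 = 2.9035×10^5 km.
The half-period of the transfer ellipse is t = π√(a_t³/μ) = 2.6676×10^5 s.
Target angular speed ω₂ = √(μ/r₂³) = 4.9137×10^-6 rad/s.
Angle swept by the target during transfer: ω₂·t = 1.3108 rad = 75.10°.
Arrival is 180° from departure on the ellipse, so φ = 180° − 75.10° = 105°.

φ = 105°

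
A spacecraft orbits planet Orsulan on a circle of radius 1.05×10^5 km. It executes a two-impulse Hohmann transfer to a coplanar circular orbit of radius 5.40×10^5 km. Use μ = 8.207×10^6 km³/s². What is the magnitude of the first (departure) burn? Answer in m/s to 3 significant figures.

Semi-major axis of the transfer orbit: a_t = (1.050×10^5 + 5.400×10^5)/2 = 3.225×10^5 km.
Circular speed at r = 1.050×10^5 km: v_c = √(μ/r) = 8.841 km/s.
Transfer-orbit speed at the same r (vis-viva, a = a_t): v_t = √[μ(2/r − 1/a_t)] = 11.44 km/s.
Δv₁ = |v_t − v_c| = |11.44 − 8.841| = 2.599 km/s.

Δv₁ = 2600 m/s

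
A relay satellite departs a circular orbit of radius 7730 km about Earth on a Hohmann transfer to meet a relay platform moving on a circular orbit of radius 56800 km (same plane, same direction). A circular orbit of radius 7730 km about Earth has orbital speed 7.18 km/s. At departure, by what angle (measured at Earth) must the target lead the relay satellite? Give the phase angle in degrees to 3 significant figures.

From the circular-orbit relation v² = μ/r at r = 7730 km: μ = v²r = (7.18)² × 7730 = 3.98500×10^5 km³/s².
Semi-major axis of the transfer orbit: a_t = (7730 + 56800)/2 = 32265 km.
The half-period of the transfer ellipse is t = π√(a_t³/μ) = 28840 s.
Target angular speed ω₂ = √(μ/r₂³) = 4.663×10^-5 rad/s.
Angle swept by the target during transfer: ω₂·t = 1.345 rad = 77.06°.
The relay satellite traverses 180° on the transfer ellipse, so the target must lead by 180° − 77.06° = 103°.

φ = 103°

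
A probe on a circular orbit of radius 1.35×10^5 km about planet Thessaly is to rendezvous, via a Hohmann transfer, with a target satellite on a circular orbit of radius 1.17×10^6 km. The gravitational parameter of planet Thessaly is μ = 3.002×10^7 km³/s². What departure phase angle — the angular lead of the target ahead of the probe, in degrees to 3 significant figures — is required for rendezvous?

φ = 105°

The Hohmann ellipse has a_t = (r₁ + r₂)/2 = 6.525×10^5 km.
The half-period of the transfer ellipse is t = π√(a_t³/μ) = 3.0221×10^5 s.
The target's mean motion on its circular orbit is ω₂ = √(μ/r₂³) = 4.3294×10^-6 rad/s.
Angle swept by the target during transfer: ω₂·t = 1.3084 rad = 74.97°.
Arrival is 180° from departure on the ellipse, so φ = 180° − 74.97° = 105°.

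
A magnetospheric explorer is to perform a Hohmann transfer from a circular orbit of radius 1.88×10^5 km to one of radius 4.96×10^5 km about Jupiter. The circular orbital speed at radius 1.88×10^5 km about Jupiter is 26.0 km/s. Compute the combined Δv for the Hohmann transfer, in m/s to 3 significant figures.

Δv = 9450 m/s

From the circular-orbit relation v² = μ/r at r = 1.88×10^5 km: μ = v²r = (26.0)² × 1.88×10^5 = 1.27088×10^8 km³/s².
Semi-major axis of the transfer orbit: a_t = (1.880×10^5 + 4.960×10^5)/2 = 3.420×10^5 km.
At r₁ the circular-orbit speed is v₁ = √(μ/r₁) = 26.000 km/s.
On the transfer ellipse at r₁, v² = μ(2/r − 1/a) gives v_p = √[μ(2/r₁ − 1/a_t)] = 31.311 km/s.
First burn Δv₁ = |v_p − v₁| = 5.311 km/s.
Circular speed at r₂: v₂ = √(μ/r₂) = 16.007 km/s.
Transfer-orbit speed at r₂: v_a = √[μ(2/r₂ − 1/a_t)] = 11.868 km/s.
Second burn Δv₂ = |v₂ − v_a| = 4.139 km/s.
Total Δv = Δv₁ + Δv₂ = 9.450 km/s.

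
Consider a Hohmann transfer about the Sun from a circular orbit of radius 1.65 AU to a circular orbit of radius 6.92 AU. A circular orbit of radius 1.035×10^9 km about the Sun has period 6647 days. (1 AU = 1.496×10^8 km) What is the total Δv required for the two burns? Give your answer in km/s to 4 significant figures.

Δv = 10.58 km/s

From Kepler's third law T² = 4π²r³/μ at r = 1.035×10^9 km, T = 6647 days = 6647 × 86400 s = 5.743008×10^8 s: μ = 4π²r³/T² = 1.32709×10^11 km³/s².
In km: r₁ = 1.65 × 1.496×10^8 = 2.4684×10^8 km; r₂ = 6.92 × 1.496×10^8 = 1.035232×10^9 km.
Semi-major axis of the transfer orbit: a_t = (2.4684×10^8 + 1.035232×10^9)/2 = 6.41036×10^8 km.
At r₁ the circular-orbit speed is v₁ = √(μ/r₁) = 23.187 km/s.
On the transfer ellipse at r₁, v² = μ(2/r − 1/a) gives v_p = √[μ(2/r₁ − 1/a_t)] = 29.466 km/s.
First burn Δv₁ = |v_p − v₁| = 6.2790 km/s.
At r₂, v₂ = √(μ/r₂) = 11.32223 km/s.
Transfer-orbit speed at r₂: v_a = √[μ(2/r₂ − 1/a_t)] = 7.025847 km/s.
Second burn Δv₂ = |v₂ − v_a| = 4.2964 km/s.
Total Δv = Δv₁ + Δv₂ = 10.58 km/s.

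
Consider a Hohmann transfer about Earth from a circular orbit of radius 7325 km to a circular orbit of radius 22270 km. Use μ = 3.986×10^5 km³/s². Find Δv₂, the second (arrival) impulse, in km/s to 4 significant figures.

Δv₂ = 1.254 km/s

The Hohmann ellipse has a_t = (r₁ + r₂)/2 = 14797.5 km.
Circular speed at r = 22270 km: v_c = √(μ/r) = 4.231 km/s.
Transfer-orbit speed at the same r (vis-viva, a = a_t): v_t = √[μ(2/r − 1/a_t)] = 2.977 km/s.
Δv₂ = |v_t − v_c| = |2.977 − 4.231| = 1.254 km/s.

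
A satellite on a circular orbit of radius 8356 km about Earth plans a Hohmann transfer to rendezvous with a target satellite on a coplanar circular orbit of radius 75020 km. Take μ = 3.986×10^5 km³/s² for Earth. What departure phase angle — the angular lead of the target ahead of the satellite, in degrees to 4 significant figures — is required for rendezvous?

Semi-major axis of the transfer orbit: a_t = (8356 + 75020)/2 = 41688 km.
The half-period of the transfer ellipse is t = π√(a_t³/μ) = 42350 s.
Target angular speed ω₂ = √(μ/r₂³) = 3.073×10^-5 rad/s.
Angle swept by the target during transfer: ω₂·t = 1.3014 rad = 74.56°.
The satellite traverses 180° on the transfer ellipse, so the target must lead by 180° − 74.56° = 105.4°.

φ = 105.4°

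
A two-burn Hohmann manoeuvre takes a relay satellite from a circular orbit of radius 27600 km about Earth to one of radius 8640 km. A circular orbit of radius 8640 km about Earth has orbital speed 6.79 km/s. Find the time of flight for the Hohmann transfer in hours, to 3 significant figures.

t = 3.37 hours

From the circular-orbit relation v² = μ/r at r = 8640 km: μ = v²r = (6.79)² × 8640 = 3.98339×10^5 km³/s².
Semi-major axis of the transfer orbit: a_t = (27600 + 8640)/2 = 18120 km.
Transfer time t = π√(a_t³/μ) = π√((18120)³ / 3.98339×10^5) = 12140 s.
Converting: 12140 s ÷ 3600 s/hour = 3.37 hours.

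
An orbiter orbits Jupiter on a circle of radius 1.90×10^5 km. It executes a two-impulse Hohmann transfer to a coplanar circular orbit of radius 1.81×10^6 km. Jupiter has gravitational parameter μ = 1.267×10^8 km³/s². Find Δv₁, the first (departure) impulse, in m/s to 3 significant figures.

Δv₁ = 8920 m/s

The Hohmann ellipse has a_t = (r₁ + r₂)/2 = 1.000×10^6 km.
On the circular orbit at r = 1.900×10^5 km, v_c = √(μ/r) = 25.8233 km/s.
Transfer-orbit speed at the same r (vis-viva, a = a_t): v_t = √[μ(2/r − 1/a_t)] = 34.7417 km/s.
Δv₁ = |v_t − v_c| = |34.7417 − 25.8233| = 8.918 km/s.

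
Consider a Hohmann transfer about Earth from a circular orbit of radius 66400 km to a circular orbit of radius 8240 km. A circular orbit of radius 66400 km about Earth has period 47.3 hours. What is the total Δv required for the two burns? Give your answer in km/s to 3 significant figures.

From Kepler's third law T² = 4π²r³/μ at r = 66400 km, T = 47.3 hours = 47.3 × 3600 s = 1.7028×10^5 s: μ = 4π²r³/T² = 3.98599×10^5 km³/s².
The Hohmann ellipse has a_t = (r₁ + r₂)/2 = 37320 km.
Circular speed at r₁: v₁ = √(μ/r₁) = √(3.98599×10^5/66400) = 2.450 km/s.
On the transfer ellipse at r₁, v² = μ(2/r − 1/a) gives v_a = √[μ(2/r₁ − 1/a_t)] = 1.151 km/s.
First burn Δv₁ = |v_a − v₁| = 1.299 km/s.
Circular speed at r₂: v₂ = √(μ/r₂) = 6.955 km/s.
Transfer-orbit speed at r₂: v_p = √[μ(2/r₂ − 1/a_t)] = 9.277 km/s.
Second burn Δv₂ = |v₂ − v_p| = 2.322 km/s.
Δv = Δv₁ + Δv₂ = 1.299 + 2.322 = 3.621 km/s.

Δv = 3.62 km/s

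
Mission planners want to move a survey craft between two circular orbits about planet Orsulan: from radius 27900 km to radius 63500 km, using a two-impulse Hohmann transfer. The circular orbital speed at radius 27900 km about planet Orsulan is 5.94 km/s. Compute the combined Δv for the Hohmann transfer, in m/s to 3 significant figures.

From the circular-orbit relation v² = μ/r at r = 27900 km: μ = v²r = (5.94)² × 27900 = 9.84412×10^5 km³/s².
The Hohmann ellipse has a_t = (r₁ + r₂)/2 = 45700 km.
Circular speed at r₁: v₁ = √(μ/r₁) = √(9.84412×10^5/27900) = 5.940 km/s.
Transfer-orbit speed at r₁ (vis-viva equation): v_p = √[μ(2/r₁ − 1/a_t)] = 7.002 km/s.
First burn Δv₁ = |v_p − v₁| = 1.062 km/s.
Circular speed at r₂: v₂ = √(μ/r₂) = 3.9373 km/s.
Transfer-orbit speed at r₂: v_a = √[μ(2/r₂ − 1/a_t)] = 3.0764 km/s.
Second burn Δv₂ = |v₂ − v_a| = 0.8609 km/s.
Total Δv = Δv₁ + Δv₂ = 1.923 km/s.

Δv = 1920 m/s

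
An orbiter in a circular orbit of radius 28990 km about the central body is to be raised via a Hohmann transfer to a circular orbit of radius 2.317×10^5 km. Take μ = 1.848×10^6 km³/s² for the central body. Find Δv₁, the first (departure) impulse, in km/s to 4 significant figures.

Δv₁ = 2.661 km/s

Transfer-ellipse semi-major axis a_t = (r₁ + r₂)/2 = (28990 + 2.317×10^5)/2 = 1.30345×10^5 km.
On the circular orbit at r = 28990 km, v_c = √(μ/r) = 7.9841 km/s.
Vis-viva on the transfer ellipse at r = 28990 km gives v_t = √[μ(2/r − 1/a_t)] = 10.645 km/s.
Δv₁ = |v_t − v_c| = |10.645 − 7.9841| = 2.661 km/s.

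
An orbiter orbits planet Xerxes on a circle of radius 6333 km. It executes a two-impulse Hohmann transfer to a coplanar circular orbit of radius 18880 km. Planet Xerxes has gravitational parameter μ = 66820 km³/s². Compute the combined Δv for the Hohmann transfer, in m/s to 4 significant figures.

Transfer-ellipse semi-major axis a_t = (r₁ + r₂)/2 = (6333 + 18880)/2 = 12606.5 km.
Circular speed at r₁: v₁ = √(μ/r₁) = √(66820/6333) = 3.2482 km/s.
On the transfer ellipse at r₁, v² = μ(2/r − 1/a) gives v_p = √[μ(2/r₁ − 1/a_t)] = 3.9751 km/s.
First burn Δv₁ = |v_p − v₁| = 0.7269 km/s.
At r₂, v₂ = √(μ/r₂) = 1.8813 km/s.
Transfer-orbit speed at r₂: v_a = √[μ(2/r₂ − 1/a_t)] = 1.3334 km/s.
Second burn Δv₂ = |v₂ − v_a| = 0.5479 km/s.
Total Δv = Δv₁ + Δv₂ = 1.275 km/s.

Δv = 1275 m/s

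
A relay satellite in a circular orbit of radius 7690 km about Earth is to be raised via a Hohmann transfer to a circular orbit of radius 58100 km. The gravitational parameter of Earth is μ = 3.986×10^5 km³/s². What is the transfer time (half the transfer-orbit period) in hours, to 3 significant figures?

t = 8.25 hours

Transfer-ellipse semi-major axis a_t = (r₁ + r₂)/2 = (7690 + 58100)/2 = 32895 km.
Half the transfer-orbit period gives t = π√(a_t³/μ) = 29690 s.
Converting: 29690 s ÷ 3600 s/hour = 8.25 hours.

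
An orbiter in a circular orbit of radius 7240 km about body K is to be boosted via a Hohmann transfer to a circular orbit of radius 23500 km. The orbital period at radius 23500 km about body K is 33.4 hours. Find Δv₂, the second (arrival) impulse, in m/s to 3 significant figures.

From Kepler's third law T² = 4π²r³/μ at r = 23500 km, T = 33.4 hours = 33.4 × 3600 s = 1.2024×10^5 s: μ = 4π²r³/T² = 35437.7 km³/s².
The Hohmann ellipse has a_t = (r₁ + r₂)/2 = 15370 km.
On the circular orbit at r = 23500 km, v_c = √(μ/r) = 1.228 km/s.
Transfer-orbit speed at the same r (vis-viva, a = a_t): v_t = √[μ(2/r − 1/a_t)] = 0.8428 km/s.
Δv₂ = |v_t − v_c| = |0.8428 − 1.228| = 0.3852 km/s.

Δv₂ = 385 m/s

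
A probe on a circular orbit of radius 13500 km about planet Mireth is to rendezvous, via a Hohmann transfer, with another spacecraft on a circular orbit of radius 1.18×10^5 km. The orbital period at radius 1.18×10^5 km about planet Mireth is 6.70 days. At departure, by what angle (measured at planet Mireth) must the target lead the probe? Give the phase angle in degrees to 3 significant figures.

φ = 105°

From Kepler's third law T² = 4π²r³/μ at r = 1.18×10^5 km, T = 6.70 days = 6.70 × 86400 s = 5.7888×10^5 s: μ = 4π²r³/T² = 1.93566×10^5 km³/s².
The Hohmann ellipse has a_t = (r₁ + r₂)/2 = 65750 km.
Transfer time t = π√(a_t³/μ) = 1.2039×10^5 s.
Target angular speed ω₂ = √(μ/r₂³) = 1.0854×10^-5 rad/s.
Angle swept by the target during transfer: ω₂·t = 1.3067 rad = 74.87°.
Arrival is 180° from departure on the ellipse, so φ = 180° − 74.87° = 105°.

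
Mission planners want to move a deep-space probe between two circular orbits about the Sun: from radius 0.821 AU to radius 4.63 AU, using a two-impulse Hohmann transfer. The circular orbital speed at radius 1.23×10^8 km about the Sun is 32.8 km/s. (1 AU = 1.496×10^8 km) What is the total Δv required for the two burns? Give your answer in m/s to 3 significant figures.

From the circular-orbit relation v² = μ/r at r = 1.23×10^8 km: μ = v²r = (32.8)² × 1.23×10^8 = 1.32328×10^11 km³/s².
In km: r₁ = 0.821 × 1.496×10^8 = 1.228216×10^8 km; r₂ = 4.63 × 1.496×10^8 = 6.92648×10^8 km.
Semi-major axis of the transfer orbit: a_t = (1.228216×10^8 + 6.92648×10^8)/2 = 4.077348×10^8 km.
Circular speed at r₁: v₁ = √(μ/r₁) = √(1.32328×10^11/1.228216×10^8) = 32.824 km/s.
On the transfer ellipse at r₁, vis-viva equation gives v_p = √[μ(2/r₁ − 1/a_t)] = 42.782 km/s.
First burn Δv₁ = |v_p − v₁| = 9.958 km/s.
Circular speed at r₂: v₂ = √(μ/r₂) = 13.822 km/s.
Transfer-orbit speed at r₂: v_a = √[μ(2/r₂ − 1/a_t)] = 7.5861 km/s.
Second burn Δv₂ = |v₂ − v_a| = 6.236 km/s.
Total Δv = Δv₁ + Δv₂ = 16.19 km/s.

Δv = 16200 m/s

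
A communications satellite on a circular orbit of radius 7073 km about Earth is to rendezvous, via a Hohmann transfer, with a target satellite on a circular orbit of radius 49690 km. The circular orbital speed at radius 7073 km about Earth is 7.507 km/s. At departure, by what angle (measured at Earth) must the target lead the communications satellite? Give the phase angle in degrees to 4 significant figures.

From the circular-orbit relation v² = μ/r at r = 7073 km: μ = v²r = (7.507)² × 7073 = 3.98599×10^5 km³/s².
The Hohmann ellipse has a_t = (r₁ + r₂)/2 = 28381.5 km.
Transfer time t = π√(a_t³/μ) = 23792 s.
Target angular speed ω₂ = √(μ/r₂³) = 5.6999×10^-5 rad/s.
Angle swept by the target during transfer: ω₂·t = 1.3561 rad = 77.70°.
Arrival is 180° from departure on the ellipse, so φ = 180° − 77.70° = 102.3°.

φ = 102.3°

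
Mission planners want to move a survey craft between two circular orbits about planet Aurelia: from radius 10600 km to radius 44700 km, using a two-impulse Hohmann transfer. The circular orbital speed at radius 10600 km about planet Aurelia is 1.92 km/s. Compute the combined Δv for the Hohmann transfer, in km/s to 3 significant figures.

From the circular-orbit relation v² = μ/r at r = 10600 km: μ = v²r = (1.92)² × 10600 = 39075.8 km³/s².
The Hohmann ellipse has a_t = (r₁ + r₂)/2 = 27650 km.
Circular speed at r₁: v₁ = √(μ/r₁) = √(39075.8/10600) = 1.9200 km/s.
On the transfer ellipse at r₁, v² = μ(2/r − 1/a) gives v_p = √[μ(2/r₁ − 1/a_t)] = 2.4412 km/s.
First burn Δv₁ = |v_p − v₁| = 0.5212 km/s.
At r₂, v₂ = √(μ/r₂) = 0.9350 km/s.
Transfer-orbit speed at r₂: v_a = √[μ(2/r₂ − 1/a_t)] = 0.5789 km/s.
Second burn Δv₂ = |v₂ − v_a| = 0.3561 km/s.
Total Δv = Δv₁ + Δv₂ = 0.8773 km/s.

Δv = 0.877 km/s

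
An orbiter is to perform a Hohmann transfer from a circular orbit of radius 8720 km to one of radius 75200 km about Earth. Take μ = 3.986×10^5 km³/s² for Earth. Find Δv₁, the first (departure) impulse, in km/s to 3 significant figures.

Transfer-ellipse semi-major axis a_t = (r₁ + r₂)/2 = (8720 + 75200)/2 = 41960 km.
On the circular orbit at r = 8720 km, v_c = √(μ/r) = 6.761 km/s.
Transfer-orbit speed at the same r (vis-viva, a = a_t): v_t = √[μ(2/r − 1/a_t)] = 9.051 km/s.
Δv₁ = |v_t − v_c| = |9.051 − 6.761| = 2.290 km/s.

Δv₁ = 2.29 km/s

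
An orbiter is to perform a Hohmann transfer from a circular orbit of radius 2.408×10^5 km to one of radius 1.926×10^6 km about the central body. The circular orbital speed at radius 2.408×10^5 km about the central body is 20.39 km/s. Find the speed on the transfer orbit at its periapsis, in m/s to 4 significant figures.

v = 27190 m/s

From the circular-orbit relation v² = μ/r at r = 2.408×10^5 km: μ = v²r = (20.39)² × 2.408×10^5 = 1.00113×10^8 km³/s².
Semi-major axis of the transfer orbit: a_t = (2.408×10^5 + 1.926×10^6)/2 = 1.0834×10^6 km.
At periapsis, r = 2.408×10^5 km.
Vis-viva: v = √[μ(2/r − 1/a_t)] = √[1.00113×10^8 × (2/2.408×10^5 − 1/1.0834×10^6)] = 27.19 km/s.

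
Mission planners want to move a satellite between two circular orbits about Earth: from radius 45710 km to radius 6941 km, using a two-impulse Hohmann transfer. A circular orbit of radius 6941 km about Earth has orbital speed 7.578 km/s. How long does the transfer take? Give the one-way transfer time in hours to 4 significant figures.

t = 5.904 hours

From the circular-orbit relation v² = μ/r at r = 6941 km: μ = v²r = (7.578)² × 6941 = 3.98594×10^5 km³/s².
Semi-major axis of the transfer orbit: a_t = (45710 + 6941)/2 = 26325.5 km.
By Kepler's third law the transfer-orbit period is T = 2π√(a_t³/μ), so t = T/2 = 21254 s.
Converting: 21254 s ÷ 3600 s/hour = 5.904 hours.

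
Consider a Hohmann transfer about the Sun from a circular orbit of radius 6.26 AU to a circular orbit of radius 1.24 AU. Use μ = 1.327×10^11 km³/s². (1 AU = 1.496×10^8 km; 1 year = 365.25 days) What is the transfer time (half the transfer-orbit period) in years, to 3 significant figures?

t = 3.63 years

In km: r₁ = 6.26 × 1.496×10^8 = 9.36496×10^8 km; r₂ = 1.24 × 1.496×10^8 = 1.85504×10^8 km.
The Hohmann ellipse has a_t = (r₁ + r₂)/2 = 5.610×10^8 km.
Half the transfer-orbit period gives t = π√(a_t³/μ) = 1.146×10^8 s.
Converting: 1.146×10^8 s ÷ 3.15576×10^7 s/year (365.25 × 86400) = 3.63 years.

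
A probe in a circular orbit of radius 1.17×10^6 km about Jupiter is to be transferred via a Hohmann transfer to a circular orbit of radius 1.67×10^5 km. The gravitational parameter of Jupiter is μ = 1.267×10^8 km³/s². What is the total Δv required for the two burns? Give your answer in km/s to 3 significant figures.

Δv = 14.1 km/s

Transfer-ellipse semi-major axis a_t = (r₁ + r₂)/2 = (1.170×10^6 + 1.670×10^5)/2 = 6.685×10^5 km.
At r₁ the circular-orbit speed is v₁ = √(μ/r₁) = 10.406 km/s.
On the transfer ellipse at r₁, vis-viva gives v_a = √[μ(2/r₁ − 1/a_t)] = 5.2012 km/s.
First burn Δv₁ = |v_a − v₁| = 5.205 km/s.
At r₂, v₂ = √(μ/r₂) = 27.544 km/s.
Transfer-orbit speed at r₂: v_p = √[μ(2/r₂ − 1/a_t)] = 36.439 km/s.
Second burn Δv₂ = |v₂ − v_p| = 8.895 km/s.
Δv = Δv₁ + Δv₂ = 5.205 + 8.895 = 14.10 km/s.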